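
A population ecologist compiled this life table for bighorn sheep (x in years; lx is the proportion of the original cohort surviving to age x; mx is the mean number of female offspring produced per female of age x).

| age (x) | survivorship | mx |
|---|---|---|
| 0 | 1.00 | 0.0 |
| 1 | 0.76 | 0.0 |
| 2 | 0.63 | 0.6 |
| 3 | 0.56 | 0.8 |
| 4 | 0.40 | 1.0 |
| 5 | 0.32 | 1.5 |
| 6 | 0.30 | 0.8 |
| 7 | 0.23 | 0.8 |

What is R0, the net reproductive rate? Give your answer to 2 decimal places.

2.13

lx·mx by age: 0, 0, 0.378, 0.448, 0.4, 0.48, 0.24, 0.184
R0 = Σ lx·mx = 2.13 → 2.13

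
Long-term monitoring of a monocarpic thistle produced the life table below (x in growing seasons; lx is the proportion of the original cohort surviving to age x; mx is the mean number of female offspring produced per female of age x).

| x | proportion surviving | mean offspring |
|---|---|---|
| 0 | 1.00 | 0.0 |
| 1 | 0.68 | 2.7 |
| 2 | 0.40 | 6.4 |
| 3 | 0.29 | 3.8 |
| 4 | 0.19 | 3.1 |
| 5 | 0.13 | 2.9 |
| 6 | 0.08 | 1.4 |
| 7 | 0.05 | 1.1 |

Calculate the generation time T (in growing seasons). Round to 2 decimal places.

2.35

lx·mx: 0, 1.836, 2.56, 1.102, 0.589, 0.377, 0.112, 0.055 → R0 = 6.631
x·lx·mx: 0, 1.836, 5.12, 3.306, 2.356, 1.885, 0.672, 0.385 → Σ = 15.56
T = 15.56 / 6.631 = 2.346554… → 2.35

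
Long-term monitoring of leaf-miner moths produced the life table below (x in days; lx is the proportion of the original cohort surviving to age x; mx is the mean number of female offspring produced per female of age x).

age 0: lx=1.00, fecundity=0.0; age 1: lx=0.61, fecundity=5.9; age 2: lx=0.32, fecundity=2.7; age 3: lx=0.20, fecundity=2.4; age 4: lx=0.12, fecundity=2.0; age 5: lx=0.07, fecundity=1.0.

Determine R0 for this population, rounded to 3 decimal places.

lx·mx by age: 0, 3.599, 0.864, 0.48, 0.24, 0.07
R0 = Σ lx·mx = 5.253 → 5.253

5.253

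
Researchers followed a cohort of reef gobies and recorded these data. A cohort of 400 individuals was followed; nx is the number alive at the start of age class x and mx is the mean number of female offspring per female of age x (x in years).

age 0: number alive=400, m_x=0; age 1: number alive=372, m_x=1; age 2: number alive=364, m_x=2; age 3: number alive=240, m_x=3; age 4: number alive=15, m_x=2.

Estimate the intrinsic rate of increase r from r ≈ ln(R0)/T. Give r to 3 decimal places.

lx = nx/n0 = nx/400: 1, 0.93, 0.91, 0.6, 0.0375
R0 = Σ lx·mx = 0 + 0.93 + 1.82 + 1.8 + 0.075 = 4.625
Σ x·lx·mx = 10.27; T = 10.27/4.625 = 2.22054…
r ≈ ln(R0)/T = ln(4.625)/2.22054… = 0.68969… → 0.690

0.690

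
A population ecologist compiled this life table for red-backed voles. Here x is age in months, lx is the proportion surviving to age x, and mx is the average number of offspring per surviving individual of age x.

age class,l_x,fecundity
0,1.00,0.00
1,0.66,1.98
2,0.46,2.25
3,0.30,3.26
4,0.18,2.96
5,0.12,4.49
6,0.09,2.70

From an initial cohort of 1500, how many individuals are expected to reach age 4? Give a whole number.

270

Expected survivors = N0 · l_4 = 1500 × 0.18 = 270 → 270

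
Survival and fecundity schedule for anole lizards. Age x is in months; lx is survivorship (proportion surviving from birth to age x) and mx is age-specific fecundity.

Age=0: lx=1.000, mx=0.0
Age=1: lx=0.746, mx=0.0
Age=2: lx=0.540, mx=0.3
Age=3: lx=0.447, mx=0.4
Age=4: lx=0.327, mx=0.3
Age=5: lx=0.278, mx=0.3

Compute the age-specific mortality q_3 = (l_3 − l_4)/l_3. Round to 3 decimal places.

0.268

q_3 = (l_3 − l_4) / l_3 = (0.447 − 0.327) / 0.447
     = 0.12 / 0.447 = 0.268456… → 0.268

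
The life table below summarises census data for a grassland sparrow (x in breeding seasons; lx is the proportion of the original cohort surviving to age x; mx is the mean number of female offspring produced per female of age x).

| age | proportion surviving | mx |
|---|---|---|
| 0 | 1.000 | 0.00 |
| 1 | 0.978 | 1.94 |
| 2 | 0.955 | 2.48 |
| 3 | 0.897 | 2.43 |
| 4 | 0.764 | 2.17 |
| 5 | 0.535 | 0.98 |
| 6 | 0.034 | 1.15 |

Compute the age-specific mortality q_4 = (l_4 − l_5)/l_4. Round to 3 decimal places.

0.300

q_4 = (l_4 − l_5) / l_4 = (0.764 − 0.535) / 0.764
     = 0.229 / 0.764 = 0.299738… → 0.300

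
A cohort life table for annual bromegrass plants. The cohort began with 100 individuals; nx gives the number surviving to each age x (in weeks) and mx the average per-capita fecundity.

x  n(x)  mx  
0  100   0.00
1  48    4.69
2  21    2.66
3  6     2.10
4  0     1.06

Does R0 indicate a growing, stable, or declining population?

growing

lx = nx/n0 = nx/100: 1, 0.48, 0.21, 0.06, 0
R0 = Σ lx·mx = 0 + 2.2512 + 0.5586 + 0.126 + 0 = 2.9358
R0 > 1, so the population is growing.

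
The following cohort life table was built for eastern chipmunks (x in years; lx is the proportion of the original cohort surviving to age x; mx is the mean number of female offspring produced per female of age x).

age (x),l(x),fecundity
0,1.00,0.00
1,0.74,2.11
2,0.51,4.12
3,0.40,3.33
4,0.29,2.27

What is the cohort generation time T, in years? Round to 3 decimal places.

2.192

lx·mx: 0, 1.5614, 2.1012, 1.332, 0.6583 → R0 = 5.6529
x·lx·mx: 0, 1.5614, 4.2024, 3.996, 2.6332 → Σ = 12.393
T = 12.393 / 5.6529 = 2.192326… → 2.192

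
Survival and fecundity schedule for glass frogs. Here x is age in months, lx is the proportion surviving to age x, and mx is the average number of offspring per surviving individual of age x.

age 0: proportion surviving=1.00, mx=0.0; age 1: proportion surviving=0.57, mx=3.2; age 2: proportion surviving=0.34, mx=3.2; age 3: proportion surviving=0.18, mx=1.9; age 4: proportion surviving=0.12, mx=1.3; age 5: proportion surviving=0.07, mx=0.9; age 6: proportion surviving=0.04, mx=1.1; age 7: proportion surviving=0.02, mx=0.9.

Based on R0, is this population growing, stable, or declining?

R0 = Σ lx·mx = 0 + 1.824 + 1.088 + 0.342 + 0.156 + 0.063 + 0.044 + 0.018 = 3.535
R0 > 1, so the population is growing.

growing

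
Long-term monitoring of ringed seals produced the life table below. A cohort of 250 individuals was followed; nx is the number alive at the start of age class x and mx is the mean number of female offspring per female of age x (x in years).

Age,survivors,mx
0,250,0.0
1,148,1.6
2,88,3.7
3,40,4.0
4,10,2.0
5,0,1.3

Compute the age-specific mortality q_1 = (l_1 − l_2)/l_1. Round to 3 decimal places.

0.405

lx = nx/n0 = nx/250: 1, 0.592, 0.352, 0.16, 0.04, 0
q_1 = (l_1 − l_2) / l_1 = (0.592 − 0.352) / 0.592
     = 0.24 / 0.592 = 0.405405… → 0.405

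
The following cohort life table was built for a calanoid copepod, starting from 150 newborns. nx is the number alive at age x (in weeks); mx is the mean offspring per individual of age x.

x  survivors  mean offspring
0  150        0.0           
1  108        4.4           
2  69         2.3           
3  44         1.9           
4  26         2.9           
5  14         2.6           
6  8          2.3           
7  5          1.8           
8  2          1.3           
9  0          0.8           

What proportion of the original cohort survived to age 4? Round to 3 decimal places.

0.173

l_4 = n_4/n_0 = 26/150 = 0.173333… → 0.173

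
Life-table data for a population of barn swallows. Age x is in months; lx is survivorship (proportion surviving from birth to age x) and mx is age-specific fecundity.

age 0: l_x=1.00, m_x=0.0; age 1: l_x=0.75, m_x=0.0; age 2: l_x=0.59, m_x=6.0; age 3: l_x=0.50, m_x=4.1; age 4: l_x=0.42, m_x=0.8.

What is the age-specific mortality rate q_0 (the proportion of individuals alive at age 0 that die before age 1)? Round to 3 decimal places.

q_0 = (l_0 − l_1) / l_0 = (1 − 0.75) / 1
     = 0.25 / 1 = 0.25 → 0.250

0.250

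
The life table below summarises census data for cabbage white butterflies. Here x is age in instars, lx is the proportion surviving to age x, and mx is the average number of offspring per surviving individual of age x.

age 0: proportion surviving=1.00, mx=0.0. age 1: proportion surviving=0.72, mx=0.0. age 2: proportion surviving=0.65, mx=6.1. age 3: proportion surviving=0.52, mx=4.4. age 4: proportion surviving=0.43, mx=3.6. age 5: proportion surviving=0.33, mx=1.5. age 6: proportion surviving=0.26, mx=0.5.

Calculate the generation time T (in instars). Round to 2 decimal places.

2.88

lx·mx: 0, 0, 3.965, 2.288, 1.548, 0.495, 0.13 → R0 = 8.426
x·lx·mx: 0, 0, 7.93, 6.864, 6.192, 2.475, 0.78 → Σ = 24.241
T = 24.241 / 8.426 = 2.876929… → 2.88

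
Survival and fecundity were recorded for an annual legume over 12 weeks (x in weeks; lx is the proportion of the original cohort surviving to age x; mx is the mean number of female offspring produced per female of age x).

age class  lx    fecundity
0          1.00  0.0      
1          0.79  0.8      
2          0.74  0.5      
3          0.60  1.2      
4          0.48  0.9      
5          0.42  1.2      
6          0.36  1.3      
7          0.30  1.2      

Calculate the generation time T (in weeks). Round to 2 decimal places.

lx·mx: 0, 0.632, 0.37, 0.72, 0.432, 0.504, 0.468, 0.36 → R0 = 3.486
x·lx·mx: 0, 0.632, 0.74, 2.16, 1.728, 2.52, 2.808, 2.52 → Σ = 13.108
T = 13.108 / 3.486 = 3.760184… → 3.76

3.76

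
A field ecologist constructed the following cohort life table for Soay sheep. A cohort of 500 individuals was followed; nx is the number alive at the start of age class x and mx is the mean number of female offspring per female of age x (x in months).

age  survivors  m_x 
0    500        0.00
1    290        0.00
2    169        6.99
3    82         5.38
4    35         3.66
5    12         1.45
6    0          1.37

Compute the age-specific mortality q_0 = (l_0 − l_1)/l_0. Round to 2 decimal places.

0.42

lx = nx/n0 = nx/500: 1, 0.58, 0.338, 0.164, 0.07, 0.024, 0
q_0 = (l_0 − l_1) / l_0 = (1 − 0.58) / 1
     = 0.42 / 1 = 0.42 → 0.42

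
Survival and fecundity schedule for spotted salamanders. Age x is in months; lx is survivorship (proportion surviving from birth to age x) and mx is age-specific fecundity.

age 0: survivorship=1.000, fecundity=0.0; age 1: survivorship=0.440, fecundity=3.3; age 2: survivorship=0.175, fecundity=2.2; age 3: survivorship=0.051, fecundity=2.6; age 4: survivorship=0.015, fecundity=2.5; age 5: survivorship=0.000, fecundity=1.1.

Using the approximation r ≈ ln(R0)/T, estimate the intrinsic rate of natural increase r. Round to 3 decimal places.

0.505

R0 = Σ lx·mx = 0 + 1.452 + 0.385 + 0.1326 + 0.0375 + 0 = 2.0071
Σ x·lx·mx = 2.7698; T = 2.7698/2.0071 = 1.38…
r ≈ ln(R0)/T = ln(2.0071)/1.38… = 0.50485… → 0.505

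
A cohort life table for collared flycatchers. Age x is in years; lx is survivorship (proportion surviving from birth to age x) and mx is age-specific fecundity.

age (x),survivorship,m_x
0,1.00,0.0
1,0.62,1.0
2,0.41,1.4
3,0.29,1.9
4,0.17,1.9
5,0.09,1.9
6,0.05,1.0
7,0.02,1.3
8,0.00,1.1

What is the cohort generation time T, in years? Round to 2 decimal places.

2.61

lx·mx: 0, 0.62, 0.574, 0.551, 0.323, 0.171, 0.05, 0.026, 0 → R0 = 2.315
x·lx·mx: 0, 0.62, 1.148, 1.653, 1.292, 0.855, 0.3, 0.182, 0 → Σ = 6.05
T = 6.05 / 2.315 = 2.613391… → 2.61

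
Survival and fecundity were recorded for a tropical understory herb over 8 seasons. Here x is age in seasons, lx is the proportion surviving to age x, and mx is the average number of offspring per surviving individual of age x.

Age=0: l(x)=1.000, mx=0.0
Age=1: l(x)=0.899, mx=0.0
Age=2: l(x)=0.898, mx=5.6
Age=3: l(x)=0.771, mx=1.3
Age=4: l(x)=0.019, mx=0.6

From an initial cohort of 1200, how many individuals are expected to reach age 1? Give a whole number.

Expected survivors = N0 · l_1 = 1200 × 0.899 = 1078.8 → 1079

1079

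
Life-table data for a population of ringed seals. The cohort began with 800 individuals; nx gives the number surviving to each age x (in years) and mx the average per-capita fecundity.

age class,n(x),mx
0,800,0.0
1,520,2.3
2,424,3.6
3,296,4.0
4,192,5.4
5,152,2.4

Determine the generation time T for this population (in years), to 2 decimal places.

2.59

lx = nx/n0 = nx/800: 1, 0.65, 0.53, 0.37, 0.24, 0.19
lx·mx: 0, 1.495, 1.908, 1.48, 1.296, 0.456 → R0 = 6.635
x·lx·mx: 0, 1.495, 3.816, 4.44, 5.184, 2.28 → Σ = 17.215
T = 17.215 / 6.635 = 2.594574… → 2.59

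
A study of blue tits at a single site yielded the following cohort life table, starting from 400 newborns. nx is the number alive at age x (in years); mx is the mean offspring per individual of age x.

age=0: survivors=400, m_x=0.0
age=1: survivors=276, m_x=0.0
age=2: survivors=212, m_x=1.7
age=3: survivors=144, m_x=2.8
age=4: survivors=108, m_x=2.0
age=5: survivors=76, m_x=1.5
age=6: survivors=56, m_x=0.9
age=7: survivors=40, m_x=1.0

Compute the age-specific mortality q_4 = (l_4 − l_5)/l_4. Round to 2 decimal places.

0.30

lx = nx/n0 = nx/400: 1, 0.69, 0.53, 0.36, 0.27, 0.19, 0.14, 0.1
q_4 = (l_4 − l_5) / l_4 = (0.27 − 0.19) / 0.27
     = 0.08 / 0.27 = 0.296296… → 0.30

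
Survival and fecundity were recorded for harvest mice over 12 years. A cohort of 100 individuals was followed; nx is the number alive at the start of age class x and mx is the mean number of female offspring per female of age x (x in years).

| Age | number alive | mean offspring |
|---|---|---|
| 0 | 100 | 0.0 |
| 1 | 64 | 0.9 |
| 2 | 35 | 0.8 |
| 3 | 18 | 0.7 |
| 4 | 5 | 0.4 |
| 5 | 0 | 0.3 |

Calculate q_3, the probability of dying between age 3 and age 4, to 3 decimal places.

0.722

lx = nx/n0 = nx/100: 1, 0.64, 0.35, 0.18, 0.05, 0
q_3 = (l_3 − l_4) / l_3 = (0.18 − 0.05) / 0.18
     = 0.13 / 0.18 = 0.722222… → 0.722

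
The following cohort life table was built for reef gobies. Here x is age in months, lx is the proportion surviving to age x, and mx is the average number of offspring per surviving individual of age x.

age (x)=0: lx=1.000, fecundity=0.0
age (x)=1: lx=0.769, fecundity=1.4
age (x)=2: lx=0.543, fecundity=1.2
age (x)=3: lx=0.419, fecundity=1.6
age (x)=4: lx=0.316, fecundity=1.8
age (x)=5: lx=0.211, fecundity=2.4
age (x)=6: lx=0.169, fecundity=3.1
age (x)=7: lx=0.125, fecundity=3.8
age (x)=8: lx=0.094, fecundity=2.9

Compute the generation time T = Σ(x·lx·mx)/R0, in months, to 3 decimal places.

3.761

lx·mx: 0, 1.0766, 0.6516, 0.6704, 0.5688, 0.5064, 0.5239, 0.475, 0.2726 → R0 = 4.7453
x·lx·mx: 0, 1.0766, 1.3032, 2.0112, 2.2752, 2.532, 3.1434, 3.325, 2.1808 → Σ = 17.8474
T = 17.8474 / 4.7453 = 3.761069… → 3.761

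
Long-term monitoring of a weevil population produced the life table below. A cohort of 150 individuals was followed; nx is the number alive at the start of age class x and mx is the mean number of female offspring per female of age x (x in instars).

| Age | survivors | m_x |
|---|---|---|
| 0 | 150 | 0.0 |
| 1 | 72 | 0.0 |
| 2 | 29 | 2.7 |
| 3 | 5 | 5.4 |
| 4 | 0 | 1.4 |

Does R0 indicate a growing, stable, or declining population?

lx = nx/n0 = nx/150: 1, 0.48, 0.19333…, 0.03333…, 0
R0 = Σ lx·mx = 0 + 0 + 0.522… + 0.18… + 0 = 0.702…
R0 < 1, so the population is declining.

declining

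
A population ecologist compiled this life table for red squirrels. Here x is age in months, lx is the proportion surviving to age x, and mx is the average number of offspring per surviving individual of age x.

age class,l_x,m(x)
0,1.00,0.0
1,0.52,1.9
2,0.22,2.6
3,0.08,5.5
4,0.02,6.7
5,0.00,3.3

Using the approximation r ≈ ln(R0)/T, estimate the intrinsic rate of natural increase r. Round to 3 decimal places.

R0 = Σ lx·mx = 0 + 0.988 + 0.572 + 0.44 + 0.134 + 0 = 2.134
Σ x·lx·mx = 3.988; T = 3.988/2.134 = 1.86879…
r ≈ ln(R0)/T = ln(2.134)/1.86879… = 0.40561… → 0.406

0.406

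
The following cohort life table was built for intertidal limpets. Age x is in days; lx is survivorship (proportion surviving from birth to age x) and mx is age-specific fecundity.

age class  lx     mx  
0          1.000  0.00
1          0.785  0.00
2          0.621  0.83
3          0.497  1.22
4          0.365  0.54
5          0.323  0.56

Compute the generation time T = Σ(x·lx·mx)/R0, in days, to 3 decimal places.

3.029

lx·mx: 0, 0, 0.51543, 0.60634, 0.1971, 0.18088 → R0 = 1.49975
x·lx·mx: 0, 0, 1.03086, 1.81902, 0.7884, 0.9044 → Σ = 4.54268
T = 4.54268 / 1.49975 = 3.028958… → 3.029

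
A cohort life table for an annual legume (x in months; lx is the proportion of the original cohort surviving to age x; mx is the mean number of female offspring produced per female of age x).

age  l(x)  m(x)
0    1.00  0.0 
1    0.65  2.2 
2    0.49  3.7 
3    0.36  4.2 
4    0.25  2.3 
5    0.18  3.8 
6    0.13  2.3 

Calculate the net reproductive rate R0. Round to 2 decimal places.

lx·mx by age: 0, 1.43, 1.813, 1.512, 0.575, 0.684, 0.299
R0 = Σ lx·mx = 6.313 → 6.31

6.31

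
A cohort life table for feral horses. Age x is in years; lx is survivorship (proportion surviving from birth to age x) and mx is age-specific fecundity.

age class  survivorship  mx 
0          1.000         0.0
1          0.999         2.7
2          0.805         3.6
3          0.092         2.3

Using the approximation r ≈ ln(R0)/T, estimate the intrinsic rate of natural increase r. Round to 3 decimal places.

R0 = Σ lx·mx = 0 + 2.6973 + 2.898 + 0.2116 = 5.8069
Σ x·lx·mx = 9.1281; T = 9.1281/5.8069 = 1.57194…
r ≈ ln(R0)/T = ln(5.8069)/1.57194… = 1.11903… → 1.119

1.119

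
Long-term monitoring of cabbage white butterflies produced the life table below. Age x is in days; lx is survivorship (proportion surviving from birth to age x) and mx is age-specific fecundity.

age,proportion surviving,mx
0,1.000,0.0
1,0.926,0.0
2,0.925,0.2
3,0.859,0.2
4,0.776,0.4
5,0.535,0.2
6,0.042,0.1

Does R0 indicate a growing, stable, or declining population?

declining

R0 = Σ lx·mx = 0 + 0 + 0.185 + 0.1718 + 0.3104 + 0.107 + 0.0042 = 0.7784
R0 < 1, so the population is declining.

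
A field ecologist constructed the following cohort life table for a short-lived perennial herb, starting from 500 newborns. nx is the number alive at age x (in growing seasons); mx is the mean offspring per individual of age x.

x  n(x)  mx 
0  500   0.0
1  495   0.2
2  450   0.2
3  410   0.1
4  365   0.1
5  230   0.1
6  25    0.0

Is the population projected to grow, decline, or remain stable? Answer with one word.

lx = nx/n0 = nx/500: 1, 0.99, 0.9, 0.82, 0.73, 0.46, 0.05
R0 = Σ lx·mx = 0 + 0.198 + 0.18 + 0.082 + 0.073 + 0.046 + 0 = 0.579
R0 < 1, so the population is declining.

declining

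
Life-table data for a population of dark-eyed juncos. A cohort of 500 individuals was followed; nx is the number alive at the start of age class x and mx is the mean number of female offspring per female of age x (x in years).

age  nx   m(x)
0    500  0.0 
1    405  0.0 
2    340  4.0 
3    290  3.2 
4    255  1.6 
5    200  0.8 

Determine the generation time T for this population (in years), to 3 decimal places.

lx = nx/n0 = nx/500: 1, 0.81, 0.68, 0.58, 0.51, 0.4
lx·mx: 0, 0, 2.72, 1.856, 0.816, 0.32 → R0 = 5.712
x·lx·mx: 0, 0, 5.44, 5.568, 3.264, 1.6 → Σ = 15.872
T = 15.872 / 5.712 = 2.778711… → 2.779

2.779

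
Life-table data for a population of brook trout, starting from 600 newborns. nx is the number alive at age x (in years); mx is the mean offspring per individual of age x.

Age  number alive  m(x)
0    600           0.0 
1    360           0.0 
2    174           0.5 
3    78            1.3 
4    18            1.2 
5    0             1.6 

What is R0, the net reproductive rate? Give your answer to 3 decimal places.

lx = nx/n0 = nx/600: 1, 0.6, 0.29, 0.13, 0.03, 0
lx·mx by age: 0, 0, 0.145, 0.169, 0.036, 0
R0 = Σ lx·mx = 0.35 → 0.350

0.350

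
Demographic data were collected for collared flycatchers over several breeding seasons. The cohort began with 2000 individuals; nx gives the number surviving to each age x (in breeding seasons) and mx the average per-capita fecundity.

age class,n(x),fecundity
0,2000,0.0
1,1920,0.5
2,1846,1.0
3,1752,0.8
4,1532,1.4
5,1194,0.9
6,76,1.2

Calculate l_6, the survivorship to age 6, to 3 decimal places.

l_6 = n_6/n_0 = 76/2000 = 0.038 → 0.038

0.038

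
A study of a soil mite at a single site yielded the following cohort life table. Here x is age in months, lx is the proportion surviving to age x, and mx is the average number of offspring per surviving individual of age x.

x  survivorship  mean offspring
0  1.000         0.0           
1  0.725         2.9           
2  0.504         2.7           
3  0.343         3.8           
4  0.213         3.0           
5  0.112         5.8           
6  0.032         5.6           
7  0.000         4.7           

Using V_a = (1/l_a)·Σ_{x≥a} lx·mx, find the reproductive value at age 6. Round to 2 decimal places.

5.60

lx·mx for x ≥ 6: 0.1792, 0 → sum = 0.1792
V_6 = 0.1792 / l_6 = 0.1792 / 0.032 = 5.6 → 5.60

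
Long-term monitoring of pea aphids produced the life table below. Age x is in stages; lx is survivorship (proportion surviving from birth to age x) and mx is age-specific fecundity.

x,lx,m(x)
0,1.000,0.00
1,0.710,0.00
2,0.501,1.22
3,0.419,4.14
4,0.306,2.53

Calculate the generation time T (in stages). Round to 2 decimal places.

lx·mx: 0, 0, 0.61122, 1.73466, 0.77418 → R0 = 3.12006
x·lx·mx: 0, 0, 1.22244, 5.20398, 3.09672 → Σ = 9.52314
T = 9.52314 / 3.12006 = 3.05223… → 3.05

3.05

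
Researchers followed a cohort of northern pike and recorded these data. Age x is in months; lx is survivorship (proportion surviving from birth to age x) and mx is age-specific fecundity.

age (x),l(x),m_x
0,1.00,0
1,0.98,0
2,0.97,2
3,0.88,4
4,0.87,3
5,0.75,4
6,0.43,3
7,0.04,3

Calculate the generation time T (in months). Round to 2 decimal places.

lx·mx: 0, 0, 1.94, 3.52, 2.61, 3, 1.29, 0.12 → R0 = 12.48
x·lx·mx: 0, 0, 3.88, 10.56, 10.44, 15, 7.74, 0.84 → Σ = 48.46
T = 48.46 / 12.48 = 3.883013… → 3.88

3.88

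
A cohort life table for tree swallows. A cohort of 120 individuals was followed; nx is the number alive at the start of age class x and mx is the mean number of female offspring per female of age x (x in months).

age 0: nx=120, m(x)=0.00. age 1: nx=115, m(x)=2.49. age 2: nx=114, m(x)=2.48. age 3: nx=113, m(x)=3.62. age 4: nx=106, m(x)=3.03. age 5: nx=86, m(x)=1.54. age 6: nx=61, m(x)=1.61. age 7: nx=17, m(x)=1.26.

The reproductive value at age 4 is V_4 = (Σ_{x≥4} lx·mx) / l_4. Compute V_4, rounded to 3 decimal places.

5.408

lx = nx/n0 = nx/120: 1, 0.95833…, 0.95, 0.94167…, 0.88333…, 0.71667…, 0.50833…, 0.14167…
lx·mx for x ≥ 4: 2.6765…, 1.103667…, 0.818417…, 0.1785… → sum = 4.777083…
V_4 = 4.777083… / l_4 = 4.777083… / 0.883333… = 5.408019… → 5.408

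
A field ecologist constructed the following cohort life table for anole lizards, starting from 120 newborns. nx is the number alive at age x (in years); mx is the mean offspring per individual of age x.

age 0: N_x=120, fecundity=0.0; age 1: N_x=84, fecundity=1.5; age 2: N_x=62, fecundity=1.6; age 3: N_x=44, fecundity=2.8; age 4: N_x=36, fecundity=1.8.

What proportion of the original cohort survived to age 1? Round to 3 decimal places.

l_1 = n_1/n_0 = 84/120 = 0.7 → 0.700

0.700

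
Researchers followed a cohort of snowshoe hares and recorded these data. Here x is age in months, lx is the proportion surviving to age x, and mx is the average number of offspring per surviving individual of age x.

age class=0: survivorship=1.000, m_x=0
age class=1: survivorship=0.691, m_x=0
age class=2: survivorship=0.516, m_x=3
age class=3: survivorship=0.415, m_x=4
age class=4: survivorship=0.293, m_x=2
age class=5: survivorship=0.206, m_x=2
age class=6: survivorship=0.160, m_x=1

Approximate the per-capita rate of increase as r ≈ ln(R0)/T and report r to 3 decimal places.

0.479

R0 = Σ lx·mx = 0 + 0 + 1.548 + 1.66 + 0.586 + 0.412 + 0.16 = 4.366
Σ x·lx·mx = 13.44; T = 13.44/4.366 = 3.07833…
r ≈ ln(R0)/T = ln(4.366)/3.07833… = 0.47878… → 0.479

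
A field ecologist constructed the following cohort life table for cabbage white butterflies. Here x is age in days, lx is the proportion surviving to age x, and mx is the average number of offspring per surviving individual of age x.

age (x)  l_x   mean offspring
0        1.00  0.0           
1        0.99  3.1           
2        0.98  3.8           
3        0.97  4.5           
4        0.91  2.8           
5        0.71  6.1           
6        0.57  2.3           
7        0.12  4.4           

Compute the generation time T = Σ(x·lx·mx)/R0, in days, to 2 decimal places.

lx·mx: 0, 3.069, 3.724, 4.365, 2.548, 4.331, 1.311, 0.528 → R0 = 19.876
x·lx·mx: 0, 3.069, 7.448, 13.095, 10.192, 21.655, 7.866, 3.696 → Σ = 67.021
T = 67.021 / 19.876 = 3.371956… → 3.37

3.37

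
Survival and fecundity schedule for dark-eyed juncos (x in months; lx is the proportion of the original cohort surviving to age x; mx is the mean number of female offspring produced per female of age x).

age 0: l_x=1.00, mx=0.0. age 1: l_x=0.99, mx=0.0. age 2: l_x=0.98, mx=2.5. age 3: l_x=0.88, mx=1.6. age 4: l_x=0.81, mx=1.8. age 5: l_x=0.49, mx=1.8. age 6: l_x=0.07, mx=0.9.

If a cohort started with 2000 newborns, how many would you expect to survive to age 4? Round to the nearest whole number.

1620

Expected survivors = N0 · l_4 = 2000 × 0.81 = 1620 → 1620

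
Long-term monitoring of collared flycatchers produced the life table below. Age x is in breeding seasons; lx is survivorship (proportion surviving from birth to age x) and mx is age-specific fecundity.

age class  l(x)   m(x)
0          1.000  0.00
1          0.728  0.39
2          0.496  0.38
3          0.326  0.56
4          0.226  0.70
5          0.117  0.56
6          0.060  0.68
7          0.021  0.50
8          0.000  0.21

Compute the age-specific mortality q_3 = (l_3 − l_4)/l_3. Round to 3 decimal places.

0.307

q_3 = (l_3 − l_4) / l_3 = (0.326 − 0.226) / 0.326
     = 0.1 / 0.326 = 0.306748… → 0.307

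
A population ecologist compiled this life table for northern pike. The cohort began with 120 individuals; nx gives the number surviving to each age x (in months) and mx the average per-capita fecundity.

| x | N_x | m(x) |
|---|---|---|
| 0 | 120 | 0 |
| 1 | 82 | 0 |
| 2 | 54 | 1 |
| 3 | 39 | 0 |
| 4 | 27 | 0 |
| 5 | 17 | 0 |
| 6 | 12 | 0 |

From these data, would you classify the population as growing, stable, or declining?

declining

lx = nx/n0 = nx/120: 1, 0.68333…, 0.45, 0.325, 0.225, 0.14167…, 0.1
R0 = Σ lx·mx = 0 + 0 + 0.45 + 0 + 0 + 0 + 0 = 0.45…
R0 < 1, so the population is declining.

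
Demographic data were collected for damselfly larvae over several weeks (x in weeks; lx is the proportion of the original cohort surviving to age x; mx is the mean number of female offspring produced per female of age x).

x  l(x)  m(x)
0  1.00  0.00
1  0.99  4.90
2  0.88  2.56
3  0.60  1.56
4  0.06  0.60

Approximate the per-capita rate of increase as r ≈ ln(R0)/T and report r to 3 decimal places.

R0 = Σ lx·mx = 0 + 4.851 + 2.2528 + 0.936 + 0.036 = 8.0758
Σ x·lx·mx = 12.3086; T = 12.3086/8.0758 = 1.52413…
r ≈ ln(R0)/T = ln(8.0758)/1.52413… = 1.37053… → 1.371

1.371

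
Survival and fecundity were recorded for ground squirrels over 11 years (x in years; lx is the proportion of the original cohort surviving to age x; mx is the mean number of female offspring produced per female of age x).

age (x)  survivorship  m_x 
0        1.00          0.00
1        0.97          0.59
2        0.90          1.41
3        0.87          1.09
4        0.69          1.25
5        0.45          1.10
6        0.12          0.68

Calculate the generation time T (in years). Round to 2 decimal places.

lx·mx: 0, 0.5723, 1.269, 0.9483, 0.8625, 0.495, 0.0816 → R0 = 4.2287
x·lx·mx: 0, 0.5723, 2.538, 2.8449, 3.45, 2.475, 0.4896 → Σ = 12.3698
T = 12.3698 / 4.2287 = 2.925202… → 2.93

2.93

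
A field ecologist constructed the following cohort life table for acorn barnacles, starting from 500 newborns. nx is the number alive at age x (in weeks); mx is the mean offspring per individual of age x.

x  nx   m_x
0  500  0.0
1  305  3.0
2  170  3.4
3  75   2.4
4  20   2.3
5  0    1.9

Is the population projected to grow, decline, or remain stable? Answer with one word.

growing

lx = nx/n0 = nx/500: 1, 0.61, 0.34, 0.15, 0.04, 0
R0 = Σ lx·mx = 0 + 1.83 + 1.156 + 0.36 + 0.092 + 0 = 3.438
R0 > 1, so the population is growing.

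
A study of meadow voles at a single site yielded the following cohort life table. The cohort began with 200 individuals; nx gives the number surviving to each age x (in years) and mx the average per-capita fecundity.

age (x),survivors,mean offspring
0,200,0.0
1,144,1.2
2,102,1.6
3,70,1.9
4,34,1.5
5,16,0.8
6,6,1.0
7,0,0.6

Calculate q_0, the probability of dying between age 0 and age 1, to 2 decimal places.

0.28

lx = nx/n0 = nx/200: 1, 0.72, 0.51, 0.35, 0.17, 0.08, 0.03, 0
q_0 = (l_0 − l_1) / l_0 = (1 − 0.72) / 1
     = 0.28 / 1 = 0.28 → 0.28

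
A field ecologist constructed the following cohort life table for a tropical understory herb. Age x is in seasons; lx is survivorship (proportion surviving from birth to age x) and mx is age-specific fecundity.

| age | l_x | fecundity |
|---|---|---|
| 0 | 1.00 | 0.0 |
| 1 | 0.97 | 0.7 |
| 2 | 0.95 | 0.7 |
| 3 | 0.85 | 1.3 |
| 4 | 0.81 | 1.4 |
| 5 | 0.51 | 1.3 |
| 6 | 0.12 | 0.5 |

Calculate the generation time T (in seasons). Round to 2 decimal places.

3.14

lx·mx: 0, 0.679, 0.665, 1.105, 1.134, 0.663, 0.06 → R0 = 4.306
x·lx·mx: 0, 0.679, 1.33, 3.315, 4.536, 3.315, 0.36 → Σ = 13.535
T = 13.535 / 4.306 = 3.143288… → 3.14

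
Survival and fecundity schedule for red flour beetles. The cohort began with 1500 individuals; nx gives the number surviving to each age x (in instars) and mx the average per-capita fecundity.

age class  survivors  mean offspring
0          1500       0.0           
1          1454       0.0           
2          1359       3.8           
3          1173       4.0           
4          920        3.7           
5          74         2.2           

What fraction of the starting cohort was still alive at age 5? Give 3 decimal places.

0.049

l_5 = n_5/n_0 = 74/1500 = 0.049333… → 0.049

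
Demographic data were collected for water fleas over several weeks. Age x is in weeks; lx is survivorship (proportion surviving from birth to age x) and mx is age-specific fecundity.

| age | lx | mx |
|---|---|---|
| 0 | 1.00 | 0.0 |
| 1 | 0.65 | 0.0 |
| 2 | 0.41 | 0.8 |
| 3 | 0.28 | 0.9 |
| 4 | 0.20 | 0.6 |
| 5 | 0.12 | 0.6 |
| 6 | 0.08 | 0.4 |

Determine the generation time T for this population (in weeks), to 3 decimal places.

lx·mx: 0, 0, 0.328, 0.252, 0.12, 0.072, 0.032 → R0 = 0.804
x·lx·mx: 0, 0, 0.656, 0.756, 0.48, 0.36, 0.192 → Σ = 2.444
T = 2.444 / 0.804 = 3.039801… → 3.040

3.040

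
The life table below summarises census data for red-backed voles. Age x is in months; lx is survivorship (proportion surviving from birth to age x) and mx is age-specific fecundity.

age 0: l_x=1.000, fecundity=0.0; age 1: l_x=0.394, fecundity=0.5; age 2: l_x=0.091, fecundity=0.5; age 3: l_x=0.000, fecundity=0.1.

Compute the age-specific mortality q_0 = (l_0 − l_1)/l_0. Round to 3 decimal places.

0.606

q_0 = (l_0 − l_1) / l_0 = (1 − 0.394) / 1
     = 0.606 / 1 = 0.606 → 0.606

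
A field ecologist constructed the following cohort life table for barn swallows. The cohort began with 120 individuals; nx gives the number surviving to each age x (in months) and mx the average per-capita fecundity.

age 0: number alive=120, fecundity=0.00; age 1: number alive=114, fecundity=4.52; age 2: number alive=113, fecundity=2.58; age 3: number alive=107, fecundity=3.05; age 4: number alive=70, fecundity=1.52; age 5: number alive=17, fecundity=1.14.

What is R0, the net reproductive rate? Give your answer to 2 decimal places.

lx = nx/n0 = nx/120: 1, 0.95, 0.94167…, 0.89167…, 0.58333…, 0.14167…
lx·mx by age: 0, 4.294, 2.4295…, 2.719583…, 0.886667…, 0.1615…
R0 = Σ lx·mx = 10.49125… → 10.49

10.49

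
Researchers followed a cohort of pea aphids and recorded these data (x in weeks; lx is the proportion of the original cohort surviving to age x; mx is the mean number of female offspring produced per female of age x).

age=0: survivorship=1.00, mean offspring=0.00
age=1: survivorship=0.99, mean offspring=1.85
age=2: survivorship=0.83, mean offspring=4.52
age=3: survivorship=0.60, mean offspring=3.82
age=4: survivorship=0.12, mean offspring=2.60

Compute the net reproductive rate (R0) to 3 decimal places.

lx·mx by age: 0, 1.8315, 3.7516, 2.292, 0.312
R0 = Σ lx·mx = 8.1871 → 8.187

8.187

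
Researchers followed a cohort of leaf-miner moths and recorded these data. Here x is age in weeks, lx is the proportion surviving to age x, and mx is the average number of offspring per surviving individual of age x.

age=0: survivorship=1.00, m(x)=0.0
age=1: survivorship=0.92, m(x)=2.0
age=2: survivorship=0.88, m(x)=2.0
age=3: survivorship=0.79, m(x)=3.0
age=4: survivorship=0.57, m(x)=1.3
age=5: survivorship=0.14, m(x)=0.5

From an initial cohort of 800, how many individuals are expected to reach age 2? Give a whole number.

Expected survivors = N0 · l_2 = 800 × 0.88 = 704 → 704

704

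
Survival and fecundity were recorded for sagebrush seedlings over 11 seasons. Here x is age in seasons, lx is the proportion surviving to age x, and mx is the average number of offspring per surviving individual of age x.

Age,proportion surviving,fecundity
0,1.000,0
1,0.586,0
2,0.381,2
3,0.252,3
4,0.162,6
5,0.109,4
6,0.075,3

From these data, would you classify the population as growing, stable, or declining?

growing

R0 = Σ lx·mx = 0 + 0 + 0.762 + 0.756 + 0.972 + 0.436 + 0.225 = 3.151
R0 > 1, so the population is growing.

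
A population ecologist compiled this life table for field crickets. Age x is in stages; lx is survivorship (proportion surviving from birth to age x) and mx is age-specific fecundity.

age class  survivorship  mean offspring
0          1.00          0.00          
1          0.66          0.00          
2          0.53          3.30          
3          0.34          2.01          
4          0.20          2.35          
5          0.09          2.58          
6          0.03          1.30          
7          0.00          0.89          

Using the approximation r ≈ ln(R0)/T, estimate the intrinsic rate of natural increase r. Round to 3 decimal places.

0.415

R0 = Σ lx·mx = 0 + 0 + 1.749 + 0.6834 + 0.47 + 0.2322 + 0.039 + 0 = 3.1736
Σ x·lx·mx = 8.8232; T = 8.8232/3.1736 = 2.78019…
r ≈ ln(R0)/T = ln(3.1736)/2.78019… = 0.41539… → 0.415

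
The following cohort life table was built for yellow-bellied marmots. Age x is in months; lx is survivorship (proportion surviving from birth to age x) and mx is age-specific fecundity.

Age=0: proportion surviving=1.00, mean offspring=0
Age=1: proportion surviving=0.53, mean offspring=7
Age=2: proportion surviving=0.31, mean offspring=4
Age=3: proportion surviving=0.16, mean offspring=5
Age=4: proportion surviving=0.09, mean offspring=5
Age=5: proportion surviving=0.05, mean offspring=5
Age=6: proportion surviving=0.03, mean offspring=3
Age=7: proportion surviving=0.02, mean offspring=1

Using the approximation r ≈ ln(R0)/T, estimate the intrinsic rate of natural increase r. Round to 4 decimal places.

R0 = Σ lx·mx = 0 + 3.71 + 1.24 + 0.8 + 0.45 + 0.25 + 0.09 + 0.02 = 6.56
Σ x·lx·mx = 12.32; T = 12.32/6.56 = 1.87805…
r ≈ ln(R0)/T = ln(6.56)/1.87805… = 1.001566… → 1.0016

1.0016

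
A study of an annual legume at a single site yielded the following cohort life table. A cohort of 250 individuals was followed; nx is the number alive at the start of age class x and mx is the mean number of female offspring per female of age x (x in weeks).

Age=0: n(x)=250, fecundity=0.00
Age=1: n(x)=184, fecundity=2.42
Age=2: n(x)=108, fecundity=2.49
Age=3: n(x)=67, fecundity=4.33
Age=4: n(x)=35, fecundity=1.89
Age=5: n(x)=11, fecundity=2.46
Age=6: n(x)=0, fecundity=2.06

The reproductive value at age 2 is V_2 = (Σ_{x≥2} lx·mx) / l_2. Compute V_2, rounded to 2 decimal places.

lx = nx/n0 = nx/250: 1, 0.736, 0.432, 0.268, 0.14, 0.044, 0
lx·mx for x ≥ 2: 1.07568, 1.16044, 0.2646, 0.10824, 0 → sum = 2.60896
V_2 = 2.60896 / l_2 = 2.60896 / 0.432 = 6.039259… → 6.04

6.04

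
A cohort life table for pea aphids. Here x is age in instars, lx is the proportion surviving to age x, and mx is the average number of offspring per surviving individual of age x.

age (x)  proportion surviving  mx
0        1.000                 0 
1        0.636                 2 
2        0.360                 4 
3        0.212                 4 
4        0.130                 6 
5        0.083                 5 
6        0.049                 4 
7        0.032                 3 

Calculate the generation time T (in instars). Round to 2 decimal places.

lx·mx: 0, 1.272, 1.44, 0.848, 0.78, 0.415, 0.196, 0.096 → R0 = 5.047
x·lx·mx: 0, 1.272, 2.88, 2.544, 3.12, 2.075, 1.176, 0.672 → Σ = 13.739
T = 13.739 / 5.047 = 2.722211… → 2.72

2.72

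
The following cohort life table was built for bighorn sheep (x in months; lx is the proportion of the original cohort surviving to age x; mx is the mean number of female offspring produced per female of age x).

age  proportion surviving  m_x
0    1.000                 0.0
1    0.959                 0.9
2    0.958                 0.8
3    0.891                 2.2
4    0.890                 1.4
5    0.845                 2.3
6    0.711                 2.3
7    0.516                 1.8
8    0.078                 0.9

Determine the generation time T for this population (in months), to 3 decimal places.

4.234

lx·mx: 0, 0.8631, 0.7664, 1.9602, 1.246, 1.9435, 1.6353, 0.9288, 0.0702 → R0 = 9.4135
x·lx·mx: 0, 0.8631, 1.5328, 5.8806, 4.984, 9.7175, 9.8118, 6.5016, 0.5616 → Σ = 39.853
T = 39.853 / 9.4135 = 4.233601… → 4.234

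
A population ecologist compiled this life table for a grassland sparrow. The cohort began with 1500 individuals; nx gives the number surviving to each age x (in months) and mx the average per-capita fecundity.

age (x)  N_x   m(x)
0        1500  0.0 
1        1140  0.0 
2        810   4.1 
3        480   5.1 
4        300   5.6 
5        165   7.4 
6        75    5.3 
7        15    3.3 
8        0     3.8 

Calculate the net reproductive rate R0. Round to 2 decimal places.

lx = nx/n0 = nx/1500: 1, 0.76, 0.54, 0.32, 0.2, 0.11, 0.05, 0.01, 0
lx·mx by age: 0, 0, 2.214, 1.632, 1.12, 0.814, 0.265, 0.033, 0
R0 = Σ lx·mx = 6.078 → 6.08

6.08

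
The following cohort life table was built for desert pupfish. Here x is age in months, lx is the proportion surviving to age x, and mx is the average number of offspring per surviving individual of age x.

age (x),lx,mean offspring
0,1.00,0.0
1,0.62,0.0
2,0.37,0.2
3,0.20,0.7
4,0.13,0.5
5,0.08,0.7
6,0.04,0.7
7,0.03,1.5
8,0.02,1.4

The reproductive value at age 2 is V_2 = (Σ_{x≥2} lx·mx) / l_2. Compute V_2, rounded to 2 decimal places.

1.18

lx·mx for x ≥ 2: 0.074, 0.14, 0.065, 0.056, 0.028, 0.045, 0.028 → sum = 0.436
V_2 = 0.436 / l_2 = 0.436 / 0.37 = 1.178378… → 1.18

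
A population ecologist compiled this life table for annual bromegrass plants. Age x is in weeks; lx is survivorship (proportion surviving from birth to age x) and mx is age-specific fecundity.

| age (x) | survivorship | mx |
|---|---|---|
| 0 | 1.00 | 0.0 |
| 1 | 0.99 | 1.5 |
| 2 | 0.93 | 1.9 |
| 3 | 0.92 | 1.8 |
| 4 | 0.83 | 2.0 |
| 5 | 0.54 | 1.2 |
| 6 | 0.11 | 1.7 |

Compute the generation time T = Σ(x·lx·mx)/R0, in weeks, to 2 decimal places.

2.84

lx·mx: 0, 1.485, 1.767, 1.656, 1.66, 0.648, 0.187 → R0 = 7.403
x·lx·mx: 0, 1.485, 3.534, 4.968, 6.64, 3.24, 1.122 → Σ = 20.989
T = 20.989 / 7.403 = 2.835202… → 2.84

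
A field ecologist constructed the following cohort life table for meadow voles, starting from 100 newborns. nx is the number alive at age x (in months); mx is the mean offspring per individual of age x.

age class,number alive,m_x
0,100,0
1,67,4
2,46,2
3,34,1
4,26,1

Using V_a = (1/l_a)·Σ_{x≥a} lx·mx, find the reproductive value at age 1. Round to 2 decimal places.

6.27

lx = nx/n0 = nx/100: 1, 0.67, 0.46, 0.34, 0.26
lx·mx for x ≥ 1: 2.68, 0.92, 0.34, 0.26 → sum = 4.2
V_1 = 4.2 / l_1 = 4.2 / 0.67 = 6.268657… → 6.27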